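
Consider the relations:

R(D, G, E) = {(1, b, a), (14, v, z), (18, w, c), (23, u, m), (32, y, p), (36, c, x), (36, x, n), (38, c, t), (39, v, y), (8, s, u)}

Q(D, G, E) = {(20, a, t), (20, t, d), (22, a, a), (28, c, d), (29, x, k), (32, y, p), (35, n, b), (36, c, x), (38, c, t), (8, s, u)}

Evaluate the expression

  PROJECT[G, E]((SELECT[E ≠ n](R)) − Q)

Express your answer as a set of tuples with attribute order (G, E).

σ[E ≠ n]: keep tuples satisfying E ≠ n → {(1, b, a), (14, v, z), (18, w, c), (23, u, m), (32, y, p), (36, c, x), (38, c, t), (39, v, y), (8, s, u)}
Set difference of the two operands is {(1, b, a), (14, v, z), (18, w, c), (23, u, m), (39, v, y)}.
π_{G, E} gives {(b, a), (u, m), (v, y), (v, z), (w, c)}.

{(b, a), (u, m), (v, y), (v, z), (w, c)}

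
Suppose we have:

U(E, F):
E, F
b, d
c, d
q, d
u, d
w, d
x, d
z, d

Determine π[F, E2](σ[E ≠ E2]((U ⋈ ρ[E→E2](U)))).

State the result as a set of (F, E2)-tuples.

{(d, b), (d, c), (d, q), (d, u), (d, w), (d, x), (d, z)}

ρ[E→E2]: schema becomes (E2, F); tuples unchanged.
Joining U and ρ[E→E2](U) on F yields {(b, d, b), (b, d, c), (b, d, q), (b, d, u), (b, d, w), (b, d, x), (b, d, z), (c, d, b), (c, d, c), (c, d, q), (c, d, u), (c, d, w), (c, d, x), (c, d, z), (q, d, b), (q, d, c), (q, d, q), (q, d, u), (q, d, w), (q, d, x), (q, d, z), (u, d, b), (u, d, c), (u, d, q), (u, d, u), (u, d, w), (u, d, x), (u, d, z), (w, d, b), (w, d, c), (w, d, q), (w, d, u), (w, d, w), (w, d, x), (w, d, z), (x, d, b), (x, d, c), (x, d, q), (x, d, u), (x, d, w), (x, d, x), (x, d, z), (z, d, b), (z, d, c), (z, d, q), (z, d, u), (z, d, w), (z, d, x), (z, d, z)}.
Selection E ≠ E2: {(b, d, c), (b, d, q), (b, d, u), (b, d, w), (b, d, x), (b, d, z), (c, d, b), (c, d, q), (c, d, u), (c, d, w), (c, d, x), (c, d, z), (q, d, b), (q, d, c), (q, d, u), (q, d, w), (q, d, x), (q, d, z), (u, d, b), (u, d, c), (u, d, q), (u, d, w), (u, d, x), (u, d, z), (w, d, b), (w, d, c), (w, d, q), (w, d, u), (w, d, x), (w, d, z), (x, d, b), (x, d, c), (x, d, q), (x, d, u), (x, d, w), (x, d, z), (z, d, b), (z, d, c), (z, d, q), (z, d, u), (z, d, w), (z, d, x)}
Projecting to F, E2 (35 duplicate(s) eliminated): {(d, b), (d, c), (d, q), (d, u), (d, w), (d, x), (d, z)}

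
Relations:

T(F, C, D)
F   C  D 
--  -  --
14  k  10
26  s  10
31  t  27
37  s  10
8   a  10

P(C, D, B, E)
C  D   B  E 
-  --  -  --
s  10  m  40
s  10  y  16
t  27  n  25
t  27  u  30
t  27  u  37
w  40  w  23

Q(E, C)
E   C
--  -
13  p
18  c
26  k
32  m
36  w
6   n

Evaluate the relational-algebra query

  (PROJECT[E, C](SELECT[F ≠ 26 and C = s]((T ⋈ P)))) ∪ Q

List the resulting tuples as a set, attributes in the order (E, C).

Joining T and P on C, D yields {(26, s, 10, m, 40), (26, s, 10, y, 16), (31, t, 27, n, 25), (31, t, 27, u, 30), (31, t, 27, u, 37), (37, s, 10, m, 40), (37, s, 10, y, 16)}.
Filtering on F ≠ 26 and C = s leaves {(37, s, 10, m, 40), (37, s, 10, y, 16)}.
π[E, C]: project onto (E, C) → {(16, s), (40, s)}
Taking the union: {(13, p), (16, s), (18, c), (26, k), (32, m), (36, w), (40, s), (6, n)}

{(13, p), (16, s), (18, c), (26, k), (32, m), (36, w), (40, s), (6, n)}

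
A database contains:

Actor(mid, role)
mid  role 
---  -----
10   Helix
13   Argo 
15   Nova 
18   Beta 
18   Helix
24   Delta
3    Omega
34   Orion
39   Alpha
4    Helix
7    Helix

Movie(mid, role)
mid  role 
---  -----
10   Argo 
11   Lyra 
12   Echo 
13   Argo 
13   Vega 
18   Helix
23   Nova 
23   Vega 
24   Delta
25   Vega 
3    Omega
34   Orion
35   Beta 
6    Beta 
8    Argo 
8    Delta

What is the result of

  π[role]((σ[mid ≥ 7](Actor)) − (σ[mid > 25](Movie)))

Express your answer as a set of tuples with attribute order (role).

{Alpha, Argo, Beta, Delta, Helix, Nova}

Filtering on mid ≥ 7 leaves {(10, Helix), (13, Argo), (15, Nova), (18, Beta), (18, Helix), (24, Delta), (34, Orion), (39, Alpha), (7, Helix)}.
Filtering on mid > 25 leaves {(34, Orion), (35, Beta)}.
Taking the difference: {(10, Helix), (13, Argo), (15, Nova), (18, Beta), (18, Helix), (24, Delta), (39, Alpha), (7, Helix)}
Projecting to role (2 duplicate(s) eliminated): {Alpha, Argo, Beta, Delta, Helix, Nova}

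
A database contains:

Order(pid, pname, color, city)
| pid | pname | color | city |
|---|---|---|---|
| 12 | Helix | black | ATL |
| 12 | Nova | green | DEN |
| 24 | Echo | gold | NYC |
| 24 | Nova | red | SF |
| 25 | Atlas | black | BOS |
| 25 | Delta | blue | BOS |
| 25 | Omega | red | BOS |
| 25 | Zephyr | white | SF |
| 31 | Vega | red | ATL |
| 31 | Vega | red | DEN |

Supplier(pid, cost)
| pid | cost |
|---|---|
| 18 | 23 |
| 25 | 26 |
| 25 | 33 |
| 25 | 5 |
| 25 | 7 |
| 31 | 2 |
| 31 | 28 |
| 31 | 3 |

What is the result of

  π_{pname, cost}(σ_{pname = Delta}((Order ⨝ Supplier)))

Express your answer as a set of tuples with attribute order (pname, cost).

Natural join on pid: {(25, Atlas, black, BOS, 26), (25, Atlas, black, BOS, 33), (25, Atlas, black, BOS, 5), (25, Atlas, black, BOS, 7), (25, Delta, blue, BOS, 26), (25, Delta, blue, BOS, 33), (25, Delta, blue, BOS, 5), (25, Delta, blue, BOS, 7), (25, Omega, red, BOS, 26), (25, Omega, red, BOS, 33), (25, Omega, red, BOS, 5), (25, Omega, red, BOS, 7), (25, Zephyr, white, SF, 26), (25, Zephyr, white, SF, 33), (25, Zephyr, white, SF, 5), (25, Zephyr, white, SF, 7), (31, Vega, red, ATL, 2), (31, Vega, red, ATL, 28), (31, Vega, red, ATL, 3), (31, Vega, red, DEN, 2), (31, Vega, red, DEN, 28), (31, Vega, red, DEN, 3)}
σ[pname = Delta]: keep tuples satisfying pname = Delta → {(25, Delta, blue, BOS, 26), (25, Delta, blue, BOS, 33), (25, Delta, blue, BOS, 5), (25, Delta, blue, BOS, 7)}
Projecting to pname, cost: {(Delta, 26), (Delta, 33), (Delta, 5), (Delta, 7)}

{(Delta, 26), (Delta, 33), (Delta, 5), (Delta, 7)}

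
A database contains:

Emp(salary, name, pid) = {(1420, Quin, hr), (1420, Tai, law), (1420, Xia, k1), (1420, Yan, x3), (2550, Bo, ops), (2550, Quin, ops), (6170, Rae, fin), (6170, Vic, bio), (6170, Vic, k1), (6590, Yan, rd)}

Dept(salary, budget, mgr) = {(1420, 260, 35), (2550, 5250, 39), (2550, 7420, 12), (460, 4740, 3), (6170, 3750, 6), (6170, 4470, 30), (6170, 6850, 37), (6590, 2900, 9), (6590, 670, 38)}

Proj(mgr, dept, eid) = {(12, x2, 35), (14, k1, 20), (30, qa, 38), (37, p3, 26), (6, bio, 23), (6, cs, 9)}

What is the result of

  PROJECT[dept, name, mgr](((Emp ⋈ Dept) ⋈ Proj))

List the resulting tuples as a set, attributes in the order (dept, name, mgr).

{(bio, Rae, 6), (bio, Vic, 6), (cs, Rae, 6), (cs, Vic, 6), (p3, Rae, 37), (p3, Vic, 37), (qa, Rae, 30), (qa, Vic, 30), (x2, Bo, 12), (x2, Quin, 12)}

Natural join on salary: {(1420, Quin, hr, 260, 35), (1420, Tai, law, 260, 35), (1420, Xia, k1, 260, 35), (1420, Yan, x3, 260, 35), (2550, Bo, ops, 5250, 39), (2550, Bo, ops, 7420, 12), (2550, Quin, ops, 5250, 39), (2550, Quin, ops, 7420, 12), (6170, Rae, fin, 3750, 6), (6170, Rae, fin, 4470, 30), (6170, Rae, fin, 6850, 37), (6170, Vic, bio, 3750, 6), (6170, Vic, bio, 4470, 30), (6170, Vic, bio, 6850, 37), (6170, Vic, k1, 3750, 6), (6170, Vic, k1, 4470, 30), (6170, Vic, k1, 6850, 37), (6590, Yan, rd, 2900, 9), (6590, Yan, rd, 670, 38)}
Natural join on mgr: {(2550, Bo, ops, 7420, 12, x2, 35), (2550, Quin, ops, 7420, 12, x2, 35), (6170, Rae, fin, 3750, 6, bio, 23), (6170, Rae, fin, 3750, 6, cs, 9), (6170, Rae, fin, 4470, 30, qa, 38), (6170, Rae, fin, 6850, 37, p3, 26), (6170, Vic, bio, 3750, 6, bio, 23), (6170, Vic, bio, 3750, 6, cs, 9), (6170, Vic, bio, 4470, 30, qa, 38), (6170, Vic, bio, 6850, 37, p3, 26), (6170, Vic, k1, 3750, 6, bio, 23), (6170, Vic, k1, 3750, 6, cs, 9), (6170, Vic, k1, 4470, 30, qa, 38), (6170, Vic, k1, 6850, 37, p3, 26)}
π[dept, name, mgr]: project onto (dept, name, mgr) (4 duplicate(s) eliminated) → {(bio, Rae, 6), (bio, Vic, 6), (cs, Rae, 6), (cs, Vic, 6), (p3, Rae, 37), (p3, Vic, 37), (qa, Rae, 30), (qa, Vic, 30), (x2, Bo, 12), (x2, Quin, 12)}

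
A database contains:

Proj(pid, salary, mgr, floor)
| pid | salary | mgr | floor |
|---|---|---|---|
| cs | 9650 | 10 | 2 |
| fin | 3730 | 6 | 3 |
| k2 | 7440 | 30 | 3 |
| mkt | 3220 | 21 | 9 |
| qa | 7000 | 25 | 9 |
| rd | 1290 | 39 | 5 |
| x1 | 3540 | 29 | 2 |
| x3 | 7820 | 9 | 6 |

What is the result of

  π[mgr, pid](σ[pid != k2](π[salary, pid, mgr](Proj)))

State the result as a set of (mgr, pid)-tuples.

Keep only column(s) salary, pid, mgr: {(1290, rd, 39), (3220, mkt, 21), (3540, x1, 29), (3730, fin, 6), (7000, qa, 25), (7440, k2, 30), (7820, x3, 9), (9650, cs, 10)}
Filtering on pid != k2 leaves {(1290, rd, 39), (3220, mkt, 21), (3540, x1, 29), (3730, fin, 6), (7000, qa, 25), (7820, x3, 9), (9650, cs, 10)}.
Keep only column(s) mgr, pid: {(10, cs), (21, mkt), (25, qa), (29, x1), (39, rd), (6, fin), (9, x3)}

{(10, cs), (21, mkt), (25, qa), (29, x1), (39, rd), (6, fin), (9, x3)}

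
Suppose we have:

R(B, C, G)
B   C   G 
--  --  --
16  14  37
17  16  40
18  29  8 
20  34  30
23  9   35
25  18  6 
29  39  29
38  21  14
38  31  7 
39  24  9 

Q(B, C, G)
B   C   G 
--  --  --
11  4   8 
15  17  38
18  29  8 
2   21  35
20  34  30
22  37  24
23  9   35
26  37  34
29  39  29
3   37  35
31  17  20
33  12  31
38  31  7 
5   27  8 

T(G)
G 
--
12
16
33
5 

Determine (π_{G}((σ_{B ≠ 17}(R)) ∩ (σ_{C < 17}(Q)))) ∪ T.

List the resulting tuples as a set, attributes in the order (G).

{12, 16, 33, 35, 5}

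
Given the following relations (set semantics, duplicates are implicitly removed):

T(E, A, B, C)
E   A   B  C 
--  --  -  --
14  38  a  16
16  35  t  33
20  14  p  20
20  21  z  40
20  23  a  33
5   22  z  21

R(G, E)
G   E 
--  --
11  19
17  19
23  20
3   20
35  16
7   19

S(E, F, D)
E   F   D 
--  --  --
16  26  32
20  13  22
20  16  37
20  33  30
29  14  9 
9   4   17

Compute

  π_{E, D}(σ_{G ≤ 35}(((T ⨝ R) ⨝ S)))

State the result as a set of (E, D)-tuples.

Joining T and R on E yields {(16, 35, t, 33, 35), (20, 14, p, 20, 23), (20, 14, p, 20, 3), (20, 21, z, 40, 23), (20, 21, z, 40, 3), (20, 23, a, 33, 23), (20, 23, a, 33, 3)}.
Joining (T ⨝ R) and S on E yields {(16, 35, t, 33, 35, 26, 32), (20, 14, p, 20, 23, 13, 22), (20, 14, p, 20, 23, 16, 37), (20, 14, p, 20, 23, 33, 30), (20, 14, p, 20, 3, 13, 22), (20, 14, p, 20, 3, 16, 37), (20, 14, p, 20, 3, 33, 30), (20, 21, z, 40, 23, 13, 22), (20, 21, z, 40, 23, 16, 37), (20, 21, z, 40, 23, 33, 30), (20, 21, z, 40, 3, 13, 22), (20, 21, z, 40, 3, 16, 37), (20, 21, z, 40, 3, 33, 30), (20, 23, a, 33, 23, 13, 22), (20, 23, a, 33, 23, 16, 37), (20, 23, a, 33, 23, 33, 30), (20, 23, a, 33, 3, 13, 22), (20, 23, a, 33, 3, 16, 37), (20, 23, a, 33, 3, 33, 30)}.
Apply σ_{G ≤ 35}; surviving tuples: {(16, 35, t, 33, 35, 26, 32), (20, 14, p, 20, 23, 13, 22), (20, 14, p, 20, 23, 16, 37), (20, 14, p, 20, 23, 33, 30), (20, 14, p, 20, 3, 13, 22), (20, 14, p, 20, 3, 16, 37), (20, 14, p, 20, 3, 33, 30), (20, 21, z, 40, 23, 13, 22), (20, 21, z, 40, 23, 16, 37), (20, 21, z, 40, 23, 33, 30), (20, 21, z, 40, 3, 13, 22), (20, 21, z, 40, 3, 16, 37), (20, 21, z, 40, 3, 33, 30), (20, 23, a, 33, 23, 13, 22), (20, 23, a, 33, 23, 16, 37), (20, 23, a, 33, 23, 33, 30), (20, 23, a, 33, 3, 13, 22), (20, 23, a, 33, 3, 16, 37), (20, 23, a, 33, 3, 33, 30)}
Projecting to E, D (15 duplicate(s) eliminated): {(16, 32), (20, 22), (20, 30), (20, 37)}

{(16, 32), (20, 22), (20, 30), (20, 37)}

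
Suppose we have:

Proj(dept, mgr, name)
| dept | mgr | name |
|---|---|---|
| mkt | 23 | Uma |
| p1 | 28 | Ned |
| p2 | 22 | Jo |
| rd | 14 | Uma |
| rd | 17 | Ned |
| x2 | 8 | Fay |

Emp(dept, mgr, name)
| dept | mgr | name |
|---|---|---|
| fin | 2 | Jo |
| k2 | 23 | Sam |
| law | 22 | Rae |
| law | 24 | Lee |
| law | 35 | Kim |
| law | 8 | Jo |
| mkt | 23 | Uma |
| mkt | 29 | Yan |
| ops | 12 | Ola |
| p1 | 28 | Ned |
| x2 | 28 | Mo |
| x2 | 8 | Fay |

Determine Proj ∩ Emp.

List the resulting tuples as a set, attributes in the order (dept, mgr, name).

{(mkt, 23, Uma), (p1, 28, Ned), (x2, 8, Fay)}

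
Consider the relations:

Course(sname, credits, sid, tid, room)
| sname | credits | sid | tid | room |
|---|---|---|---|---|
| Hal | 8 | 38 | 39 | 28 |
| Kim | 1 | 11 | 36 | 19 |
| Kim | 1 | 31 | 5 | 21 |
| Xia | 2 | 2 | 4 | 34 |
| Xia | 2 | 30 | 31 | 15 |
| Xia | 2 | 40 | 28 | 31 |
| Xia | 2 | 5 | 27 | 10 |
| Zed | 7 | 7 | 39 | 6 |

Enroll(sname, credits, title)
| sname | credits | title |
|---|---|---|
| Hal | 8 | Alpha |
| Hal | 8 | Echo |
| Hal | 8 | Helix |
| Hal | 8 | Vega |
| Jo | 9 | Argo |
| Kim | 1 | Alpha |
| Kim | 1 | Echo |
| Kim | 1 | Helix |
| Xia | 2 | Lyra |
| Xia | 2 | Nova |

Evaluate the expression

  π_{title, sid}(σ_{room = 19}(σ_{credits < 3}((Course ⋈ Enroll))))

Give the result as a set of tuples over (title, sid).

Course ⋈ Enroll (natural join on sname, credits): {(Hal, 8, 38, 39, 28, Alpha), (Hal, 8, 38, 39, 28, Echo), (Hal, 8, 38, 39, 28, Helix), (Hal, 8, 38, 39, 28, Vega), (Kim, 1, 11, 36, 19, Alpha), (Kim, 1, 11, 36, 19, Echo), (Kim, 1, 11, 36, 19, Helix), (Kim, 1, 31, 5, 21, Alpha), (Kim, 1, 31, 5, 21, Echo), (Kim, 1, 31, 5, 21, Helix), (Xia, 2, 2, 4, 34, Lyra), (Xia, 2, 2, 4, 34, Nova), (Xia, 2, 30, 31, 15, Lyra), (Xia, 2, 30, 31, 15, Nova), (Xia, 2, 40, 28, 31, Lyra), (Xia, 2, 40, 28, 31, Nova), (Xia, 2, 5, 27, 10, Lyra), (Xia, 2, 5, 27, 10, Nova)}
σ[credits < 3]: keep tuples satisfying credits < 3 → {(Kim, 1, 11, 36, 19, Alpha), (Kim, 1, 11, 36, 19, Echo), (Kim, 1, 11, 36, 19, Helix), (Kim, 1, 31, 5, 21, Alpha), (Kim, 1, 31, 5, 21, Echo), (Kim, 1, 31, 5, 21, Helix), (Xia, 2, 2, 4, 34, Lyra), (Xia, 2, 2, 4, 34, Nova), (Xia, 2, 30, 31, 15, Lyra), (Xia, 2, 30, 31, 15, Nova), (Xia, 2, 40, 28, 31, Lyra), (Xia, 2, 40, 28, 31, Nova), (Xia, 2, 5, 27, 10, Lyra), (Xia, 2, 5, 27, 10, Nova)}
σ[room = 19]: keep tuples satisfying room = 19 → {(Kim, 1, 11, 36, 19, Alpha), (Kim, 1, 11, 36, 19, Echo), (Kim, 1, 11, 36, 19, Helix)}
Projecting to title, sid: {(Alpha, 11), (Echo, 11), (Helix, 11)}

{(Alpha, 11), (Echo, 11), (Helix, 11)}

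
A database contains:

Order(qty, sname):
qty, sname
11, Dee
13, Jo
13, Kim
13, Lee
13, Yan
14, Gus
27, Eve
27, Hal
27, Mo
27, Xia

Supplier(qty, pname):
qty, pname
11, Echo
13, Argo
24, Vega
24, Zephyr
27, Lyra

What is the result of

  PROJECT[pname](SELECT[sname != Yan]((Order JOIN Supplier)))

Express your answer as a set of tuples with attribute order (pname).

Order ⋈ Supplier (natural join on qty): {(11, Dee, Echo), (13, Jo, Argo), (13, Kim, Argo), (13, Lee, Argo), (13, Yan, Argo), (27, Eve, Lyra), (27, Hal, Lyra), (27, Mo, Lyra), (27, Xia, Lyra)}
Apply σ_{sname != Yan}; surviving tuples: {(11, Dee, Echo), (13, Jo, Argo), (13, Kim, Argo), (13, Lee, Argo), (27, Eve, Lyra), (27, Hal, Lyra), (27, Mo, Lyra), (27, Xia, Lyra)}
Projecting to pname (5 duplicate(s) eliminated): {Argo, Echo, Lyra}

{Argo, Echo, Lyra}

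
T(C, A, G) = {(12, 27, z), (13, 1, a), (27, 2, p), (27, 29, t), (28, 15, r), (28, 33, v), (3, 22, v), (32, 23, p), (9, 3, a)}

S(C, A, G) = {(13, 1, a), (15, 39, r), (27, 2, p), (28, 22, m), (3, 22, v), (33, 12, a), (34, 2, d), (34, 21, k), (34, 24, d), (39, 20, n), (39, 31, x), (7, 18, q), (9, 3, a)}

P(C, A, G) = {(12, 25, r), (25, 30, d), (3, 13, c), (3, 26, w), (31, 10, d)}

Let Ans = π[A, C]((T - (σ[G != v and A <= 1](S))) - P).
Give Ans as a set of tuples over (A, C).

Filtering on G != v and A <= 1 leaves {(13, 1, a)}.
Difference: {(12, 27, z), (13, 1, a), (27, 2, p), (27, 29, t), (28, 15, r), (28, 33, v), (3, 22, v), (32, 23, p), (9, 3, a)} with {(13, 1, a)} → {(12, 27, z), (27, 2, p), (27, 29, t), (28, 15, r), (28, 33, v), (3, 22, v), (32, 23, p), (9, 3, a)}
Difference: {(12, 27, z), (27, 2, p), (27, 29, t), (28, 15, r), (28, 33, v), (3, 22, v), (32, 23, p), (9, 3, a)} with {(12, 25, r), (25, 30, d), (3, 13, c), (3, 26, w), (31, 10, d)} → {(12, 27, z), (27, 2, p), (27, 29, t), (28, 15, r), (28, 33, v), (3, 22, v), (32, 23, p), (9, 3, a)}
Keep only column(s) A, C: {(15, 28), (2, 27), (22, 3), (23, 32), (27, 12), (29, 27), (3, 9), (33, 28)}

{(15, 28), (2, 27), (22, 3), (23, 32), (27, 12), (29, 27), (3, 9), (33, 28)}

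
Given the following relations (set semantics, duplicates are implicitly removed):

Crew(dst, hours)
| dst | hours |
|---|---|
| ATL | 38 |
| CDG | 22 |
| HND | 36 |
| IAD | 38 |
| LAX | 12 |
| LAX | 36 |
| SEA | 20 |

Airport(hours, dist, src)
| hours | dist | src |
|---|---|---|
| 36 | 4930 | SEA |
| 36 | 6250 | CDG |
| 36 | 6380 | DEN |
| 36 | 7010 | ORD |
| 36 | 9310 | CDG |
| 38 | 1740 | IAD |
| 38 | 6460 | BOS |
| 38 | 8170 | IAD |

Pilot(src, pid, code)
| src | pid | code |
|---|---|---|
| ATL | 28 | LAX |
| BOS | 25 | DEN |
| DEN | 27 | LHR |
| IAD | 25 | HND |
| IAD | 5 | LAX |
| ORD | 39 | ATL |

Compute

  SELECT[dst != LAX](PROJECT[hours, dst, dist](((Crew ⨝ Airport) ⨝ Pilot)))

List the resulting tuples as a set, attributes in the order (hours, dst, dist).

Crew ⋈ Airport (natural join on hours): {(ATL, 38, 1740, IAD), (ATL, 38, 6460, BOS), (ATL, 38, 8170, IAD), (HND, 36, 4930, SEA), (HND, 36, 6250, CDG), (HND, 36, 6380, DEN), (HND, 36, 7010, ORD), (HND, 36, 9310, CDG), (IAD, 38, 1740, IAD), (IAD, 38, 6460, BOS), (IAD, 38, 8170, IAD), (LAX, 36, 4930, SEA), (LAX, 36, 6250, CDG), (LAX, 36, 6380, DEN), (LAX, 36, 7010, ORD), (LAX, 36, 9310, CDG)}
(Crew ⨝ Airport) ⋈ Pilot (natural join on src): {(ATL, 38, 1740, IAD, 25, HND), (ATL, 38, 1740, IAD, 5, LAX), (ATL, 38, 6460, BOS, 25, DEN), (ATL, 38, 8170, IAD, 25, HND), (ATL, 38, 8170, IAD, 5, LAX), (HND, 36, 6380, DEN, 27, LHR), (HND, 36, 7010, ORD, 39, ATL), (IAD, 38, 1740, IAD, 25, HND), (IAD, 38, 1740, IAD, 5, LAX), (IAD, 38, 6460, BOS, 25, DEN), (IAD, 38, 8170, IAD, 25, HND), (IAD, 38, 8170, IAD, 5, LAX), (LAX, 36, 6380, DEN, 27, LHR), (LAX, 36, 7010, ORD, 39, ATL)}
Keep only column(s) hours, dst, dist (4 duplicate(s) eliminated): {(36, HND, 6380), (36, HND, 7010), (36, LAX, 6380), (36, LAX, 7010), (38, ATL, 1740), (38, ATL, 6460), (38, ATL, 8170), (38, IAD, 1740), (38, IAD, 6460), (38, IAD, 8170)}
Filtering on dst != LAX leaves {(36, HND, 6380), (36, HND, 7010), (38, ATL, 1740), (38, ATL, 6460), (38, ATL, 8170), (38, IAD, 1740), (38, IAD, 6460), (38, IAD, 8170)}.

{(36, HND, 6380), (36, HND, 7010), (38, ATL, 1740), (38, ATL, 6460), (38, ATL, 8170), (38, IAD, 1740), (38, IAD, 6460), (38, IAD, 8170)}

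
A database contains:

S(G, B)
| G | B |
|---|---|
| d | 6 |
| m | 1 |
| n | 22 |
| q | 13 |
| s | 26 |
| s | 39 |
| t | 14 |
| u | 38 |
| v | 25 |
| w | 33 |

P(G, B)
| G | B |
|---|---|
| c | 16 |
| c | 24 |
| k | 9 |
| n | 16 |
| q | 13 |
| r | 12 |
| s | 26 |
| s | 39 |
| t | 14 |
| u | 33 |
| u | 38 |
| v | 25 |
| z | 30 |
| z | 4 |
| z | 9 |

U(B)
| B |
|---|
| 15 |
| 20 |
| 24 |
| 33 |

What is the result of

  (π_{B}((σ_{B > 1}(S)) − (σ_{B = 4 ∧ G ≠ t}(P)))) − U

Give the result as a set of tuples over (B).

Apply σ_{B > 1}; surviving tuples: {(d, 6), (n, 22), (q, 13), (s, 26), (s, 39), (t, 14), (u, 38), (v, 25), (w, 33)}
Apply σ_{B = 4 ∧ G ≠ t}; surviving tuples: {(z, 4)}
Set difference of the two operands is {(d, 6), (n, 22), (q, 13), (s, 26), (s, 39), (t, 14), (u, 38), (v, 25), (w, 33)}.
Keep only column(s) B: {13, 14, 22, 25, 26, 33, 38, 39, 6}
Set difference of the two operands is {13, 14, 22, 25, 26, 38, 39, 6}.

{13, 14, 22, 25, 26, 38, 39, 6}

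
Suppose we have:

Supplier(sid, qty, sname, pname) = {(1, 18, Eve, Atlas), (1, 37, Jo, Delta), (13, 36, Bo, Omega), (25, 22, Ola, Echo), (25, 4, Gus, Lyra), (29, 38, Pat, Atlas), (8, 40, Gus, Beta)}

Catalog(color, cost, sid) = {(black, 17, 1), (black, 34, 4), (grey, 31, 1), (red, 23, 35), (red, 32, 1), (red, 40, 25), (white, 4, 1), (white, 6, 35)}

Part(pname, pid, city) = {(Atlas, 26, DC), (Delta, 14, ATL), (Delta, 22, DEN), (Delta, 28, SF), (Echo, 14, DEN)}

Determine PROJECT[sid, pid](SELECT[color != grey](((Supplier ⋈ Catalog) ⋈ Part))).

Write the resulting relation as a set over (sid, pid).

Joining Supplier and Catalog on sid yields {(1, 18, Eve, Atlas, black, 17), (1, 18, Eve, Atlas, grey, 31), (1, 18, Eve, Atlas, red, 32), (1, 18, Eve, Atlas, white, 4), (1, 37, Jo, Delta, black, 17), (1, 37, Jo, Delta, grey, 31), (1, 37, Jo, Delta, red, 32), (1, 37, Jo, Delta, white, 4), (25, 22, Ola, Echo, red, 40), (25, 4, Gus, Lyra, red, 40)}.
Joining (Supplier ⋈ Catalog) and Part on pname yields {(1, 18, Eve, Atlas, black, 17, 26, DC), (1, 18, Eve, Atlas, grey, 31, 26, DC), (1, 18, Eve, Atlas, red, 32, 26, DC), (1, 18, Eve, Atlas, white, 4, 26, DC), (1, 37, Jo, Delta, black, 17, 14, ATL), (1, 37, Jo, Delta, black, 17, 22, DEN), (1, 37, Jo, Delta, black, 17, 28, SF), (1, 37, Jo, Delta, grey, 31, 14, ATL), (1, 37, Jo, Delta, grey, 31, 22, DEN), (1, 37, Jo, Delta, grey, 31, 28, SF), (1, 37, Jo, Delta, red, 32, 14, ATL), (1, 37, Jo, Delta, red, 32, 22, DEN), (1, 37, Jo, Delta, red, 32, 28, SF), (1, 37, Jo, Delta, white, 4, 14, ATL), (1, 37, Jo, Delta, white, 4, 22, DEN), (1, 37, Jo, Delta, white, 4, 28, SF), (25, 22, Ola, Echo, red, 40, 14, DEN)}.
Apply σ_{color != grey}; surviving tuples: {(1, 18, Eve, Atlas, black, 17, 26, DC), (1, 18, Eve, Atlas, red, 32, 26, DC), (1, 18, Eve, Atlas, white, 4, 26, DC), (1, 37, Jo, Delta, black, 17, 14, ATL), (1, 37, Jo, Delta, black, 17, 22, DEN), (1, 37, Jo, Delta, black, 17, 28, SF), (1, 37, Jo, Delta, red, 32, 14, ATL), (1, 37, Jo, Delta, red, 32, 22, DEN), (1, 37, Jo, Delta, red, 32, 28, SF), (1, 37, Jo, Delta, white, 4, 14, ATL), (1, 37, Jo, Delta, white, 4, 22, DEN), (1, 37, Jo, Delta, white, 4, 28, SF), (25, 22, Ola, Echo, red, 40, 14, DEN)}
π[sid, pid]: project onto (sid, pid) (8 duplicate(s) eliminated) → {(1, 14), (1, 22), (1, 26), (1, 28), (25, 14)}

{(1, 14), (1, 22), (1, 26), (1, 28), (25, 14)}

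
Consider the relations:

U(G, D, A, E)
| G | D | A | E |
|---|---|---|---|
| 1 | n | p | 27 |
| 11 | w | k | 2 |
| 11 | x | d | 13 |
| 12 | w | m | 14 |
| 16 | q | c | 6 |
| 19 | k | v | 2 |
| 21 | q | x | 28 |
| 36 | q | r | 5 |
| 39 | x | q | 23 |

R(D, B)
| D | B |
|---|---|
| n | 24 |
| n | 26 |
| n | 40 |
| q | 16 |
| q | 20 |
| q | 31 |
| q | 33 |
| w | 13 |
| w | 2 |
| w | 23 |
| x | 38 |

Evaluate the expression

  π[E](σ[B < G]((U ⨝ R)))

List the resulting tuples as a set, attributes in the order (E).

{14, 2, 23, 28, 5}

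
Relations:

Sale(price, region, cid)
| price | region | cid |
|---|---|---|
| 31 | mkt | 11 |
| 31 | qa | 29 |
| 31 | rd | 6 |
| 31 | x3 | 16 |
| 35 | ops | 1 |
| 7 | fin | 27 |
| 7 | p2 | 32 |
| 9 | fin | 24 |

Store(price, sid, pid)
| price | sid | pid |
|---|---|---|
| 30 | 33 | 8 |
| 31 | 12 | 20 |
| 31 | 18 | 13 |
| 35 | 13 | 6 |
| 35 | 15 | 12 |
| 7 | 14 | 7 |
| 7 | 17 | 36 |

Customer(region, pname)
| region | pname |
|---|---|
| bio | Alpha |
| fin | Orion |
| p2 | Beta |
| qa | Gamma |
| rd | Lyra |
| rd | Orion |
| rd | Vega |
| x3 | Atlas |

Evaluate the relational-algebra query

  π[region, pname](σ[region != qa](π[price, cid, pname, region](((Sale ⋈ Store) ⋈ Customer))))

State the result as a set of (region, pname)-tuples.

Natural join on price: {(31, mkt, 11, 12, 20), (31, mkt, 11, 18, 13), (31, qa, 29, 12, 20), (31, qa, 29, 18, 13), (31, rd, 6, 12, 20), (31, rd, 6, 18, 13), (31, x3, 16, 12, 20), (31, x3, 16, 18, 13), (35, ops, 1, 13, 6), (35, ops, 1, 15, 12), (7, fin, 27, 14, 7), (7, fin, 27, 17, 36), (7, p2, 32, 14, 7), (7, p2, 32, 17, 36)}
Natural join on region: {(31, qa, 29, 12, 20, Gamma), (31, qa, 29, 18, 13, Gamma), (31, rd, 6, 12, 20, Lyra), (31, rd, 6, 12, 20, Orion), (31, rd, 6, 12, 20, Vega), (31, rd, 6, 18, 13, Lyra), (31, rd, 6, 18, 13, Orion), (31, rd, 6, 18, 13, Vega), (31, x3, 16, 12, 20, Atlas), (31, x3, 16, 18, 13, Atlas), (7, fin, 27, 14, 7, Orion), (7, fin, 27, 17, 36, Orion), (7, p2, 32, 14, 7, Beta), (7, p2, 32, 17, 36, Beta)}
Projecting to price, cid, pname, region (7 duplicate(s) eliminated): {(31, 16, Atlas, x3), (31, 29, Gamma, qa), (31, 6, Lyra, rd), (31, 6, Orion, rd), (31, 6, Vega, rd), (7, 27, Orion, fin), (7, 32, Beta, p2)}
Selection region != qa: {(31, 16, Atlas, x3), (31, 6, Lyra, rd), (31, 6, Orion, rd), (31, 6, Vega, rd), (7, 27, Orion, fin), (7, 32, Beta, p2)}
Projecting to region, pname: {(fin, Orion), (p2, Beta), (rd, Lyra), (rd, Orion), (rd, Vega), (x3, Atlas)}

{(fin, Orion), (p2, Beta), (rd, Lyra), (rd, Orion), (rd, Vega), (x3, Atlas)}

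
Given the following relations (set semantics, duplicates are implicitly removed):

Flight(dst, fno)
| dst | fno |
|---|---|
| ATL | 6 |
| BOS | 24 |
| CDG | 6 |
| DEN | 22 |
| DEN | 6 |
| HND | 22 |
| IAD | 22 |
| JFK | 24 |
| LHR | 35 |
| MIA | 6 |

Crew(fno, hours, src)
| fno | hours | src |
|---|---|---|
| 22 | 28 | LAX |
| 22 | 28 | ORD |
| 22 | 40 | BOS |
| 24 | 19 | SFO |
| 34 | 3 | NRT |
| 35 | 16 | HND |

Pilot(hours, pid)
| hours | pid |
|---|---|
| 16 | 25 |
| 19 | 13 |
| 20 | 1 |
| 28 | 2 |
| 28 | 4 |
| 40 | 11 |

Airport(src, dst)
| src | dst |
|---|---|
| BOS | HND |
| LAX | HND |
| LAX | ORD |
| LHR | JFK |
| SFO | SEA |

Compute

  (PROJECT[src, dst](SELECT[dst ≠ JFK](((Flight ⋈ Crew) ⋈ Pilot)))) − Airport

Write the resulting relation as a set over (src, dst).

{(BOS, DEN), (BOS, IAD), (HND, LHR), (LAX, DEN), (LAX, IAD), (ORD, DEN), (ORD, HND), (ORD, IAD), (SFO, BOS)}

Natural join on fno: {(BOS, 24, 19, SFO), (DEN, 22, 28, LAX), (DEN, 22, 28, ORD), (DEN, 22, 40, BOS), (HND, 22, 28, LAX), (HND, 22, 28, ORD), (HND, 22, 40, BOS), (IAD, 22, 28, LAX), (IAD, 22, 28, ORD), (IAD, 22, 40, BOS), (JFK, 24, 19, SFO), (LHR, 35, 16, HND)}
Natural join on hours: {(BOS, 24, 19, SFO, 13), (DEN, 22, 28, LAX, 2), (DEN, 22, 28, LAX, 4), (DEN, 22, 28, ORD, 2), (DEN, 22, 28, ORD, 4), (DEN, 22, 40, BOS, 11), (HND, 22, 28, LAX, 2), (HND, 22, 28, LAX, 4), (HND, 22, 28, ORD, 2), (HND, 22, 28, ORD, 4), (HND, 22, 40, BOS, 11), (IAD, 22, 28, LAX, 2), (IAD, 22, 28, LAX, 4), (IAD, 22, 28, ORD, 2), (IAD, 22, 28, ORD, 4), (IAD, 22, 40, BOS, 11), (JFK, 24, 19, SFO, 13), (LHR, 35, 16, HND, 25)}
Apply σ_{dst ≠ JFK}; surviving tuples: {(BOS, 24, 19, SFO, 13), (DEN, 22, 28, LAX, 2), (DEN, 22, 28, LAX, 4), (DEN, 22, 28, ORD, 2), (DEN, 22, 28, ORD, 4), (DEN, 22, 40, BOS, 11), (HND, 22, 28, LAX, 2), (HND, 22, 28, LAX, 4), (HND, 22, 28, ORD, 2), (HND, 22, 28, ORD, 4), (HND, 22, 40, BOS, 11), (IAD, 22, 28, LAX, 2), (IAD, 22, 28, LAX, 4), (IAD, 22, 28, ORD, 2), (IAD, 22, 28, ORD, 4), (IAD, 22, 40, BOS, 11), (LHR, 35, 16, HND, 25)}
Keep only column(s) src, dst (6 duplicate(s) eliminated): {(BOS, DEN), (BOS, HND), (BOS, IAD), (HND, LHR), (LAX, DEN), (LAX, HND), (LAX, IAD), (ORD, DEN), (ORD, HND), (ORD, IAD), (SFO, BOS)}
Taking the difference: {(BOS, DEN), (BOS, IAD), (HND, LHR), (LAX, DEN), (LAX, IAD), (ORD, DEN), (ORD, HND), (ORD, IAD), (SFO, BOS)}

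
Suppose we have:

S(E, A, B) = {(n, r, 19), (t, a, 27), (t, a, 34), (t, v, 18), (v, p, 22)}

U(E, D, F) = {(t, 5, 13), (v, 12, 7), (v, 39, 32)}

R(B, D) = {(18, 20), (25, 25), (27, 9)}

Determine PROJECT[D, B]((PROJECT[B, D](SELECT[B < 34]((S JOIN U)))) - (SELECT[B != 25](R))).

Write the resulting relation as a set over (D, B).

{(12, 22), (39, 22), (5, 18), (5, 27)}

Natural join on E: {(t, a, 27, 5, 13), (t, a, 34, 5, 13), (t, v, 18, 5, 13), (v, p, 22, 12, 7), (v, p, 22, 39, 32)}
σ[B < 34]: keep tuples satisfying B < 34 → {(t, a, 27, 5, 13), (t, v, 18, 5, 13), (v, p, 22, 12, 7), (v, p, 22, 39, 32)}
π[B, D]: project onto (B, D) → {(18, 5), (22, 12), (22, 39), (27, 5)}
σ[B != 25]: keep tuples satisfying B != 25 → {(18, 20), (27, 9)}
Taking the difference: {(18, 5), (22, 12), (22, 39), (27, 5)}
π[D, B]: project onto (D, B) → {(12, 22), (39, 22), (5, 18), (5, 27)}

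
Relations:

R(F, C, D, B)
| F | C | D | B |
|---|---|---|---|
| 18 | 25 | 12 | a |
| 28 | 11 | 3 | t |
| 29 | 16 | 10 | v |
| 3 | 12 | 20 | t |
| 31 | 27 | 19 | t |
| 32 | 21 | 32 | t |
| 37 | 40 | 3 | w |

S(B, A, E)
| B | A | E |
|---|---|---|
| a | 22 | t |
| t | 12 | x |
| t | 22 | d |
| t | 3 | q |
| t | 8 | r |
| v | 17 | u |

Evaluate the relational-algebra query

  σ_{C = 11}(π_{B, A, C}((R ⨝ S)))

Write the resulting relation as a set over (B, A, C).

Joining R and S on B yields {(18, 25, 12, a, 22, t), (28, 11, 3, t, 12, x), (28, 11, 3, t, 22, d), (28, 11, 3, t, 3, q), (28, 11, 3, t, 8, r), (29, 16, 10, v, 17, u), (3, 12, 20, t, 12, x), (3, 12, 20, t, 22, d), (3, 12, 20, t, 3, q), (3, 12, 20, t, 8, r), (31, 27, 19, t, 12, x), (31, 27, 19, t, 22, d), (31, 27, 19, t, 3, q), (31, 27, 19, t, 8, r), (32, 21, 32, t, 12, x), (32, 21, 32, t, 22, d), (32, 21, 32, t, 3, q), (32, 21, 32, t, 8, r)}.
π[B, A, C]: project onto (B, A, C) → {(a, 22, 25), (t, 12, 11), (t, 12, 12), (t, 12, 21), (t, 12, 27), (t, 22, 11), (t, 22, 12), (t, 22, 21), (t, 22, 27), (t, 3, 11), (t, 3, 12), (t, 3, 21), (t, 3, 27), (t, 8, 11), (t, 8, 12), (t, 8, 21), (t, 8, 27), (v, 17, 16)}
Selection C = 11: {(t, 12, 11), (t, 22, 11), (t, 3, 11), (t, 8, 11)}

{(t, 12, 11), (t, 22, 11), (t, 3, 11), (t, 8, 11)}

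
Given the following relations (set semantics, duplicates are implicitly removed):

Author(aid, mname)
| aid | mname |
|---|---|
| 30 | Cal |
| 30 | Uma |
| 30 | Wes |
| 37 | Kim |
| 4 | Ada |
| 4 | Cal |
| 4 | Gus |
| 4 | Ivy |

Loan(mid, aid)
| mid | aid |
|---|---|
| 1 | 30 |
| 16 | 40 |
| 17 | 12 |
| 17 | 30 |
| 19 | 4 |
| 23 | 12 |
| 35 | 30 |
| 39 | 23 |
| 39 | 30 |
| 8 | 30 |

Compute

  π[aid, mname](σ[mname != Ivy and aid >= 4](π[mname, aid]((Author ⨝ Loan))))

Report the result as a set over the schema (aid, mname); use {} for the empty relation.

Joining Author and Loan on aid yields {(30, Cal, 1), (30, Cal, 17), (30, Cal, 35), (30, Cal, 39), (30, Cal, 8), (30, Uma, 1), (30, Uma, 17), (30, Uma, 35), (30, Uma, 39), (30, Uma, 8), (30, Wes, 1), (30, Wes, 17), (30, Wes, 35), (30, Wes, 39), (30, Wes, 8), (4, Ada, 19), (4, Cal, 19), (4, Gus, 19), (4, Ivy, 19)}.
π[mname, aid]: project onto (mname, aid) (12 duplicate(s) eliminated) → {(Ada, 4), (Cal, 30), (Cal, 4), (Gus, 4), (Ivy, 4), (Uma, 30), (Wes, 30)}
Selection mname != Ivy and aid >= 4: {(Ada, 4), (Cal, 30), (Cal, 4), (Gus, 4), (Uma, 30), (Wes, 30)}
π[aid, mname]: project onto (aid, mname) → {(30, Cal), (30, Uma), (30, Wes), (4, Ada), (4, Cal), (4, Gus)}

{(30, Cal), (30, Uma), (30, Wes), (4, Ada), (4, Cal), (4, Gus)}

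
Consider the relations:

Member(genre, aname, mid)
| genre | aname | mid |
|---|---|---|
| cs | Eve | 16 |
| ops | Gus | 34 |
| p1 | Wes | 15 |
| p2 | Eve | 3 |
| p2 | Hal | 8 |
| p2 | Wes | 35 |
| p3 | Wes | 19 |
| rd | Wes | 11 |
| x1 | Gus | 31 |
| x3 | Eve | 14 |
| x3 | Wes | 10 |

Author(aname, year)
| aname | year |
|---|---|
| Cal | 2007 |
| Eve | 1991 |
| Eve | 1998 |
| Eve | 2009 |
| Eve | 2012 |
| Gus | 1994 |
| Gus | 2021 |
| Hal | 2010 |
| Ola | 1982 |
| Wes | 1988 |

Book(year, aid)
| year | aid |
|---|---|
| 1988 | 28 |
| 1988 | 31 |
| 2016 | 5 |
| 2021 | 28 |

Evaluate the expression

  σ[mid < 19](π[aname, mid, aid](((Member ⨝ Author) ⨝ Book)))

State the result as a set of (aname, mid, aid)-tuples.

Member ⋈ Author (natural join on aname): {(cs, Eve, 16, 1991), (cs, Eve, 16, 1998), (cs, Eve, 16, 2009), (cs, Eve, 16, 2012), (ops, Gus, 34, 1994), (ops, Gus, 34, 2021), (p1, Wes, 15, 1988), (p2, Eve, 3, 1991), (p2, Eve, 3, 1998), (p2, Eve, 3, 2009), (p2, Eve, 3, 2012), (p2, Hal, 8, 2010), (p2, Wes, 35, 1988), (p3, Wes, 19, 1988), (rd, Wes, 11, 1988), (x1, Gus, 31, 1994), (x1, Gus, 31, 2021), (x3, Eve, 14, 1991), (x3, Eve, 14, 1998), (x3, Eve, 14, 2009), (x3, Eve, 14, 2012), (x3, Wes, 10, 1988)}
(Member ⨝ Author) ⋈ Book (natural join on year): {(ops, Gus, 34, 2021, 28), (p1, Wes, 15, 1988, 28), (p1, Wes, 15, 1988, 31), (p2, Wes, 35, 1988, 28), (p2, Wes, 35, 1988, 31), (p3, Wes, 19, 1988, 28), (p3, Wes, 19, 1988, 31), (rd, Wes, 11, 1988, 28), (rd, Wes, 11, 1988, 31), (x1, Gus, 31, 2021, 28), (x3, Wes, 10, 1988, 28), (x3, Wes, 10, 1988, 31)}
π[aname, mid, aid]: project onto (aname, mid, aid) → {(Gus, 31, 28), (Gus, 34, 28), (Wes, 10, 28), (Wes, 10, 31), (Wes, 11, 28), (Wes, 11, 31), (Wes, 15, 28), (Wes, 15, 31), (Wes, 19, 28), (Wes, 19, 31), (Wes, 35, 28), (Wes, 35, 31)}
σ[mid < 19]: keep tuples satisfying mid < 19 → {(Wes, 10, 28), (Wes, 10, 31), (Wes, 11, 28), (Wes, 11, 31), (Wes, 15, 28), (Wes, 15, 31)}

{(Wes, 10, 28), (Wes, 10, 31), (Wes, 11, 28), (Wes, 11, 31), (Wes, 15, 28), (Wes, 15, 31)}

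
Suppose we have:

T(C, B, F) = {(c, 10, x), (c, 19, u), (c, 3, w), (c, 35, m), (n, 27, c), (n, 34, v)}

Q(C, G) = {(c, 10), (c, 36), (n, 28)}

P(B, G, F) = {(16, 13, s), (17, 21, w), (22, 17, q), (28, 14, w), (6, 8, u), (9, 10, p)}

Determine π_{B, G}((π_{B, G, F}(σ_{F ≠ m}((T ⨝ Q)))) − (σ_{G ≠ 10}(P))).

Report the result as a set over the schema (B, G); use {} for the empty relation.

Natural join on C: {(c, 10, x, 10), (c, 10, x, 36), (c, 19, u, 10), (c, 19, u, 36), (c, 3, w, 10), (c, 3, w, 36), (c, 35, m, 10), (c, 35, m, 36), (n, 27, c, 28), (n, 34, v, 28)}
Apply σ_{F ≠ m}; surviving tuples: {(c, 10, x, 10), (c, 10, x, 36), (c, 19, u, 10), (c, 19, u, 36), (c, 3, w, 10), (c, 3, w, 36), (n, 27, c, 28), (n, 34, v, 28)}
π_{B, G, F} gives {(10, 10, x), (10, 36, x), (19, 10, u), (19, 36, u), (27, 28, c), (3, 10, w), (3, 36, w), (34, 28, v)}.
Apply σ_{G ≠ 10}; surviving tuples: {(16, 13, s), (17, 21, w), (22, 17, q), (28, 14, w), (6, 8, u)}
Taking the difference: {(10, 10, x), (10, 36, x), (19, 10, u), (19, 36, u), (27, 28, c), (3, 10, w), (3, 36, w), (34, 28, v)}
π_{B, G} gives {(10, 10), (10, 36), (19, 10), (19, 36), (27, 28), (3, 10), (3, 36), (34, 28)}.

{(10, 10), (10, 36), (19, 10), (19, 36), (27, 28), (3, 10), (3, 36), (34, 28)}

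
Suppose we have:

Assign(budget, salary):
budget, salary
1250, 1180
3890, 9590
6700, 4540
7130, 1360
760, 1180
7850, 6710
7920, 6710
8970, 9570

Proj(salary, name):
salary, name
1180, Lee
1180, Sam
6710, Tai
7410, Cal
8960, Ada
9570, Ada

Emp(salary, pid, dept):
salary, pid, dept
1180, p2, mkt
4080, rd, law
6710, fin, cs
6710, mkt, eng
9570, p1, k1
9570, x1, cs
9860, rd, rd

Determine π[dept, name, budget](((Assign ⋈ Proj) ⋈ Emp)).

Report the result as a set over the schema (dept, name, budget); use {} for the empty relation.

{(cs, Ada, 8970), (cs, Tai, 7850), (cs, Tai, 7920), (eng, Tai, 7850), (eng, Tai, 7920), (k1, Ada, 8970), (mkt, Lee, 1250), (mkt, Lee, 760), (mkt, Sam, 1250), (mkt, Sam, 760)}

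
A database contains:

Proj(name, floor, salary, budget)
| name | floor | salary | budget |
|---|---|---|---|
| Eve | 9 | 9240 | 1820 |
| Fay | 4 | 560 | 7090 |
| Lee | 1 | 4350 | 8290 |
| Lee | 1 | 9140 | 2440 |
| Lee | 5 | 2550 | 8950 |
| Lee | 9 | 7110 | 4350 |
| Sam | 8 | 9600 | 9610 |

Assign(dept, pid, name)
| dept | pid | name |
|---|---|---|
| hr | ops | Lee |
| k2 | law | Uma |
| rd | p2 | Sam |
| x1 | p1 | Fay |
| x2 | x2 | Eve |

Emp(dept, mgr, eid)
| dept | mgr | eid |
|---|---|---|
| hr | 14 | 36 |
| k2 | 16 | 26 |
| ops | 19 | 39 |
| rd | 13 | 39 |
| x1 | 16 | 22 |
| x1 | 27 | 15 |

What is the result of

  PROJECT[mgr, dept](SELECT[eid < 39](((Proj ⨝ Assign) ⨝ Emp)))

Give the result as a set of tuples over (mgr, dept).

{(14, hr), (16, x1), (27, x1)}

Proj ⋈ Assign (natural join on name): {(Eve, 9, 9240, 1820, x2, x2), (Fay, 4, 560, 7090, x1, p1), (Lee, 1, 4350, 8290, hr, ops), (Lee, 1, 9140, 2440, hr, ops), (Lee, 5, 2550, 8950, hr, ops), (Lee, 9, 7110, 4350, hr, ops), (Sam, 8, 9600, 9610, rd, p2)}
(Proj ⨝ Assign) ⋈ Emp (natural join on dept): {(Fay, 4, 560, 7090, x1, p1, 16, 22), (Fay, 4, 560, 7090, x1, p1, 27, 15), (Lee, 1, 4350, 8290, hr, ops, 14, 36), (Lee, 1, 9140, 2440, hr, ops, 14, 36), (Lee, 5, 2550, 8950, hr, ops, 14, 36), (Lee, 9, 7110, 4350, hr, ops, 14, 36), (Sam, 8, 9600, 9610, rd, p2, 13, 39)}
σ[eid < 39]: keep tuples satisfying eid < 39 → {(Fay, 4, 560, 7090, x1, p1, 16, 22), (Fay, 4, 560, 7090, x1, p1, 27, 15), (Lee, 1, 4350, 8290, hr, ops, 14, 36), (Lee, 1, 9140, 2440, hr, ops, 14, 36), (Lee, 5, 2550, 8950, hr, ops, 14, 36), (Lee, 9, 7110, 4350, hr, ops, 14, 36)}
Projecting to mgr, dept (3 duplicate(s) eliminated): {(14, hr), (16, x1), (27, x1)}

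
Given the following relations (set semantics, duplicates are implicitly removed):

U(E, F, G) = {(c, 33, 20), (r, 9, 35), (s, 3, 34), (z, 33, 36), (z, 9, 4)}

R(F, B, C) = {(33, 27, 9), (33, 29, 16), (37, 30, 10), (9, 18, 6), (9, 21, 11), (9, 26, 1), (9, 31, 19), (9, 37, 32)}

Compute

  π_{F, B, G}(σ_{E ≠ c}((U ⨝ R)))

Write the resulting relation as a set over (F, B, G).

Natural join on F: {(c, 33, 20, 27, 9), (c, 33, 20, 29, 16), (r, 9, 35, 18, 6), (r, 9, 35, 21, 11), (r, 9, 35, 26, 1), (r, 9, 35, 31, 19), (r, 9, 35, 37, 32), (z, 33, 36, 27, 9), (z, 33, 36, 29, 16), (z, 9, 4, 18, 6), (z, 9, 4, 21, 11), (z, 9, 4, 26, 1), (z, 9, 4, 31, 19), (z, 9, 4, 37, 32)}
Filtering on E ≠ c leaves {(r, 9, 35, 18, 6), (r, 9, 35, 21, 11), (r, 9, 35, 26, 1), (r, 9, 35, 31, 19), (r, 9, 35, 37, 32), (z, 33, 36, 27, 9), (z, 33, 36, 29, 16), (z, 9, 4, 18, 6), (z, 9, 4, 21, 11), (z, 9, 4, 26, 1), (z, 9, 4, 31, 19), (z, 9, 4, 37, 32)}.
π_{F, B, G} gives {(33, 27, 36), (33, 29, 36), (9, 18, 35), (9, 18, 4), (9, 21, 35), (9, 21, 4), (9, 26, 35), (9, 26, 4), (9, 31, 35), (9, 31, 4), (9, 37, 35), (9, 37, 4)}.

{(33, 27, 36), (33, 29, 36), (9, 18, 35), (9, 18, 4), (9, 21, 35), (9, 21, 4), (9, 26, 35), (9, 26, 4), (9, 31, 35), (9, 31, 4), (9, 37, 35), (9, 37, 4)}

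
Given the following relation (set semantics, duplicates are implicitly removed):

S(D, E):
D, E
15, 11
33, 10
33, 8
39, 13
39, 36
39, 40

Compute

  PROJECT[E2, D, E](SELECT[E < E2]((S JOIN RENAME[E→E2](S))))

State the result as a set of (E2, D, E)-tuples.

{(10, 33, 8), (36, 39, 13), (40, 39, 13), (40, 39, 36)}

ρ[E→E2]: schema becomes (D, E2); tuples unchanged.
Joining S and RENAME[E→E2](S) on D yields {(15, 11, 11), (33, 10, 10), (33, 10, 8), (33, 8, 10), (33, 8, 8), (39, 13, 13), (39, 13, 36), (39, 13, 40), (39, 36, 13), (39, 36, 36), (39, 36, 40), (39, 40, 13), (39, 40, 36), (39, 40, 40)}.
Apply σ_{E < E2}; surviving tuples: {(33, 8, 10), (39, 13, 36), (39, 13, 40), (39, 36, 40)}
π[E2, D, E]: project onto (E2, D, E) → {(10, 33, 8), (36, 39, 13), (40, 39, 13), (40, 39, 36)}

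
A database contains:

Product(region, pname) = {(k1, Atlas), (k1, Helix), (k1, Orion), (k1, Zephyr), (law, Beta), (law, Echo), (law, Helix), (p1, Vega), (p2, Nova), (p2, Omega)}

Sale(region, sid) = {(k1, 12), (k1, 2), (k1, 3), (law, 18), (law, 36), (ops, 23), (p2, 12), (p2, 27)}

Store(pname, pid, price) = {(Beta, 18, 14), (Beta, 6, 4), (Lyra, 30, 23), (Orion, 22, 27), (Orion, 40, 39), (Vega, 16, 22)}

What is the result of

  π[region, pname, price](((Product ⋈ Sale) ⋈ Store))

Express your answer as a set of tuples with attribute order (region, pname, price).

Joining Product and Sale on region yields {(k1, Atlas, 12), (k1, Atlas, 2), (k1, Atlas, 3), (k1, Helix, 12), (k1, Helix, 2), (k1, Helix, 3), (k1, Orion, 12), (k1, Orion, 2), (k1, Orion, 3), (k1, Zephyr, 12), (k1, Zephyr, 2), (k1, Zephyr, 3), (law, Beta, 18), (law, Beta, 36), (law, Echo, 18), (law, Echo, 36), (law, Helix, 18), (law, Helix, 36), (p2, Nova, 12), (p2, Nova, 27), (p2, Omega, 12), (p2, Omega, 27)}.
Joining (Product ⋈ Sale) and Store on pname yields {(k1, Orion, 12, 22, 27), (k1, Orion, 12, 40, 39), (k1, Orion, 2, 22, 27), (k1, Orion, 2, 40, 39), (k1, Orion, 3, 22, 27), (k1, Orion, 3, 40, 39), (law, Beta, 18, 18, 14), (law, Beta, 18, 6, 4), (law, Beta, 36, 18, 14), (law, Beta, 36, 6, 4)}.
π_{region, pname, price} gives {(k1, Orion, 27), (k1, Orion, 39), (law, Beta, 14), (law, Beta, 4)} (6 duplicate(s) eliminated).

{(k1, Orion, 27), (k1, Orion, 39), (law, Beta, 14), (law, Beta, 4)}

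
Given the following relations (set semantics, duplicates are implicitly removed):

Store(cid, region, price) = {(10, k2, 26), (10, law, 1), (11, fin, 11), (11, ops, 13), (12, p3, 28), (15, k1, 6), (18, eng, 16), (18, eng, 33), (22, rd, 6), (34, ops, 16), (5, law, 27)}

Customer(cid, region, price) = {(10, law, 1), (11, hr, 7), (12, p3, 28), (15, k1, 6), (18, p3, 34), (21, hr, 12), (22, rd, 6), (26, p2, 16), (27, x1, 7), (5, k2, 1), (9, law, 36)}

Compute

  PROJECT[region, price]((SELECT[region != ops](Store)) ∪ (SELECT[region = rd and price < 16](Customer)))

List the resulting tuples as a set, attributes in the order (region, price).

Selection region != ops: {(10, k2, 26), (10, law, 1), (11, fin, 11), (12, p3, 28), (15, k1, 6), (18, eng, 16), (18, eng, 33), (22, rd, 6), (5, law, 27)}
Selection region = rd and price < 16: {(22, rd, 6)}
Taking the union: {(10, k2, 26), (10, law, 1), (11, fin, 11), (12, p3, 28), (15, k1, 6), (18, eng, 16), (18, eng, 33), (22, rd, 6), (5, law, 27)}
π_{region, price} gives {(eng, 16), (eng, 33), (fin, 11), (k1, 6), (k2, 26), (law, 1), (law, 27), (p3, 28), (rd, 6)}.

{(eng, 16), (eng, 33), (fin, 11), (k1, 6), (k2, 26), (law, 1), (law, 27), (p3, 28), (rd, 6)}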